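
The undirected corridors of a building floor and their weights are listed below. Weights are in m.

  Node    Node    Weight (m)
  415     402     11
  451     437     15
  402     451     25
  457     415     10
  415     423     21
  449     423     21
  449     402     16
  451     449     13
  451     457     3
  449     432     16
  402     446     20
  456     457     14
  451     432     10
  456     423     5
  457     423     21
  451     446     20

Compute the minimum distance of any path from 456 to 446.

Running Dijkstra from 456:
456: 0
423: 5  (via 456)
457: 14  (via 456)
451: 17  (via 457)
415: 24  (via 457)
449: 26  (via 423)
432: 27  (via 451)
437: 32  (via 451)
402: 35  (via 415)
446: 37  (via 451)
Shortest route: 456–457–451–446 = 37 m.

37 m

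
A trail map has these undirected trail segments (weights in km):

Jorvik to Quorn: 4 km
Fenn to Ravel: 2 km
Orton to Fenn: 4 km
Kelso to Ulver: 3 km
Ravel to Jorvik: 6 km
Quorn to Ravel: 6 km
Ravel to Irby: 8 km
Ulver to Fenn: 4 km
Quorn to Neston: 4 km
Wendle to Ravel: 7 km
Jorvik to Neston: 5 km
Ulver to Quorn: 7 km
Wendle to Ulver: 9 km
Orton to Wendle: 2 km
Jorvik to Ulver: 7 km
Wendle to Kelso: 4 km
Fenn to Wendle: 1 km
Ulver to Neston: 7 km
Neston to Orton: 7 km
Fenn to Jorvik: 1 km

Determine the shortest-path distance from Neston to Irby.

Candidate routes:
Neston - Jorvik - Fenn - Ravel - Irby: 5+1+2+8 = 16
Neston - Quorn - Ravel - Irby: 4+6+8 = 18
Neston - Jorvik - Ravel - Irby: 5+6+8 = 19
The minimum is 16 km via Neston - Jorvik - Fenn - Ravel - Irby.

16 km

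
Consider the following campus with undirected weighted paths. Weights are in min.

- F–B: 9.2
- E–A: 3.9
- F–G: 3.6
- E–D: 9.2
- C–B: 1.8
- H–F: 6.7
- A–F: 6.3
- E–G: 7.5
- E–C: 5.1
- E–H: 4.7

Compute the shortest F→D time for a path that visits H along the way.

20.6 min

Shortest F→H: F–H = 6.7
Shortest H→D: H–E–D = 13.9
Total via H: 6.7 + 13.9 = 20.6 min.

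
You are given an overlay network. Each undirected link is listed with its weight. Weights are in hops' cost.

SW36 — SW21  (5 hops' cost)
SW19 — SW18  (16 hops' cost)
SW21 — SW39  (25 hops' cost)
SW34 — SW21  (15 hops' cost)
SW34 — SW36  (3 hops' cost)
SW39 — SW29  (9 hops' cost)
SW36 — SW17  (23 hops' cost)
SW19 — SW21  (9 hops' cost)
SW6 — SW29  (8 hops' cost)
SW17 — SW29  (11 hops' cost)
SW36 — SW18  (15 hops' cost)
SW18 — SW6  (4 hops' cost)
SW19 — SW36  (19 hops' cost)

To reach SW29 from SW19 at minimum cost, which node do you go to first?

Candidate routes:
SW19–SW21–SW36–SW18–SW6–SW29: 9+5+15+4+8 = 41
SW19–SW36–SW18–SW6–SW29: 19+15+4+8 = 46
SW19–SW18–SW6–SW29: 16+4+8 = 28
SW19–SW21–SW39–SW29: 9+25+9 = 43
The minimum is 28 hops' cost via SW19–SW18–SW6–SW29.
So from SW19 the first move is to SW18.

SW18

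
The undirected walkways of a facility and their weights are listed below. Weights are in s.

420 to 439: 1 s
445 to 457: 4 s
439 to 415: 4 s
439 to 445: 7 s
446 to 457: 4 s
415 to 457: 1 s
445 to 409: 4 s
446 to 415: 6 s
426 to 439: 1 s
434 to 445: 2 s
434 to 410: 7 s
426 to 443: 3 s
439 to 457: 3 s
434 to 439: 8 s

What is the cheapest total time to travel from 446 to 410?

Enumerating some paths:
446–457–439–445–434–410: 4+3+7+2+7 = 23
446–457–445–434–410: 4+4+2+7 = 17
446–415–457–445–434–410: 6+1+4+2+7 = 20
446–457–439–434–410: 4+3+8+7 = 22
The minimum is 17 s via 446–457–445–434–410.

17 s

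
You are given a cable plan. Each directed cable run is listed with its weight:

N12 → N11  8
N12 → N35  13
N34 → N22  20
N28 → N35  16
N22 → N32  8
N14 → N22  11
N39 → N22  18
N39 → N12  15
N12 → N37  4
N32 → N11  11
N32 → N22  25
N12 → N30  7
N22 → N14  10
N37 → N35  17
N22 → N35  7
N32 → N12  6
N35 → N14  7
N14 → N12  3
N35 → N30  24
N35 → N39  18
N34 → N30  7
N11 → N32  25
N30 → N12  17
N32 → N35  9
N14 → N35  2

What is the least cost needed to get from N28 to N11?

Shortest distances from N28:
N28: 0
N35: 16  (via N28)
N14: 23  (via N35)
N12: 26  (via N14)
N37: 30  (via N12)
N30: 33  (via N12)
N39: 34  (via N35)
N22: 34  (via N14)
N11: 34  (via N12)
Shortest route: N28–N35–N14–N12–N11 = 34.

34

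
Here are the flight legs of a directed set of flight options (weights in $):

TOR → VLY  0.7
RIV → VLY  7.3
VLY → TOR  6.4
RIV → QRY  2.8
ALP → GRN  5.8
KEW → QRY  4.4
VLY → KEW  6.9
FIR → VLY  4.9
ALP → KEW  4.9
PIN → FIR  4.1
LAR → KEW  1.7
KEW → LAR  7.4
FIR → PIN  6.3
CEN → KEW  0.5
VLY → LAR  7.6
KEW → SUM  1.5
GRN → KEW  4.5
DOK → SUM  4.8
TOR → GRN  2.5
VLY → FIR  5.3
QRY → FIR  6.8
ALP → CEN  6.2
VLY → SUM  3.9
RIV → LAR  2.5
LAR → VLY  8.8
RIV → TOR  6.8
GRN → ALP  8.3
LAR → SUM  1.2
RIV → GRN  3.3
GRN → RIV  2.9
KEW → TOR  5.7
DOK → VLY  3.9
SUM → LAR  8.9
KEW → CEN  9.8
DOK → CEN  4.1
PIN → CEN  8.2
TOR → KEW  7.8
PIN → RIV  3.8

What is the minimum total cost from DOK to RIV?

Shortest distances from DOK:
DOK: 0
VLY: 3.9  (via DOK)
CEN: 4.1  (via DOK)
KEW: 4.6  (via CEN)
SUM: 4.8  (via DOK)
QRY: 9  (via KEW)
FIR: 9.2  (via VLY)
TOR: 10.3  (via VLY)
LAR: 11.5  (via VLY)
GRN: 12.8  (via TOR)
PIN: 15.5  (via FIR)
RIV: 15.7  (via GRN)
Shortest route: DOK–VLY–TOR–GRN–RIV = $15.7.

$15.7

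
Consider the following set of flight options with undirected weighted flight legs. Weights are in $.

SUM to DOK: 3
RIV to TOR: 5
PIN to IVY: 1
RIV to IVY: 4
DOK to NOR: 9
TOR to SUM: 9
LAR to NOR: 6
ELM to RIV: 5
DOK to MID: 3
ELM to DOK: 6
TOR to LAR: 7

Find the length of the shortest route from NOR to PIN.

$23

Candidate routes:
NOR - LAR - TOR - RIV - IVY - PIN: 6+7+5+4+1 = 23
NOR - DOK - ELM - RIV - IVY - PIN: 9+6+5+4+1 = 25
Cheapest is NOR - LAR - TOR - RIV - IVY - PIN at $23.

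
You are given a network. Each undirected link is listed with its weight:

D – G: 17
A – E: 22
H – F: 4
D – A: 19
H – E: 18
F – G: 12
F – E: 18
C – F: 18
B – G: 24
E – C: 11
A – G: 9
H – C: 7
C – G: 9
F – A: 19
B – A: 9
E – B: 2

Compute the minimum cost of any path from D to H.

33

Running Dijkstra from D:
D: 0
G: 17  (via D)
A: 19  (via D)
C: 26  (via G)
B: 28  (via A)
F: 29  (via G)
E: 30  (via B)
H: 33  (via C)
Shortest route: D → G → C → H = 33.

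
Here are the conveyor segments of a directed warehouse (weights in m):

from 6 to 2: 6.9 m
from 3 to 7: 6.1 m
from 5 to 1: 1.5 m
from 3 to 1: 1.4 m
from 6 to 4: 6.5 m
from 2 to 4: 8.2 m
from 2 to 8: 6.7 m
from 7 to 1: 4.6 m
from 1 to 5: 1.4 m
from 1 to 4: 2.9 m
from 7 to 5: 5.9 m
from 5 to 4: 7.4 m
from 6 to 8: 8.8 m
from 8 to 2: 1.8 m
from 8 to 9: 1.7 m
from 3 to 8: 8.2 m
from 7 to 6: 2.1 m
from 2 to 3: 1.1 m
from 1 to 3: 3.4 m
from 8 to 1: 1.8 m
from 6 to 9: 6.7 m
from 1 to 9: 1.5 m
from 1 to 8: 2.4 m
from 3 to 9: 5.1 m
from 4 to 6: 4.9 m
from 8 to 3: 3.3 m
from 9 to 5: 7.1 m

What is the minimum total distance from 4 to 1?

Running Dijkstra from 4:
4: 0
6: 4.9  (via 4)
9: 11.6  (via 6)
2: 11.8  (via 6)
3: 12.9  (via 2)
8: 13.7  (via 6)
1: 14.3  (via 3)
Shortest route: 4 → 6 → 2 → 3 → 1 = 14.3 m.

14.3 m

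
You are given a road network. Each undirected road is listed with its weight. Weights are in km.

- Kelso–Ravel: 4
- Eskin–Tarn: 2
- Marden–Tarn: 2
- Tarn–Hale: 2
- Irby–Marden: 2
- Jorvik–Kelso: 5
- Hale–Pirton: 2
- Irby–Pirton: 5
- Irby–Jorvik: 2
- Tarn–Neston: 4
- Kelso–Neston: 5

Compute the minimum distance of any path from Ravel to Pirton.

Shortest distances from Ravel:
Ravel: 0
Kelso: 4  (via Ravel)
Neston: 9  (via Kelso)
Jorvik: 9  (via Kelso)
Irby: 11  (via Jorvik)
Tarn: 13  (via Neston)
Marden: 13  (via Irby)
Eskin: 15  (via Tarn)
Hale: 15  (via Tarn)
Pirton: 16  (via Irby)
Shortest route: Ravel → Kelso → Jorvik → Irby → Pirton = 16 km.

16 km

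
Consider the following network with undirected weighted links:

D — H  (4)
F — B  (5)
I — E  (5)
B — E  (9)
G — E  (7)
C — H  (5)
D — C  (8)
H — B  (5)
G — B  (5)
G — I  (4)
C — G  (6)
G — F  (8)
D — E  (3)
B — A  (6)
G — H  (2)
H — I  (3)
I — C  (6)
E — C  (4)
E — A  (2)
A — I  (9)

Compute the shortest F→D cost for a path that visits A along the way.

Best F to A: F → B → A costing 11
Shortest A→D: A → E → D = 5
Total via A: 11 + 5 = 16.

16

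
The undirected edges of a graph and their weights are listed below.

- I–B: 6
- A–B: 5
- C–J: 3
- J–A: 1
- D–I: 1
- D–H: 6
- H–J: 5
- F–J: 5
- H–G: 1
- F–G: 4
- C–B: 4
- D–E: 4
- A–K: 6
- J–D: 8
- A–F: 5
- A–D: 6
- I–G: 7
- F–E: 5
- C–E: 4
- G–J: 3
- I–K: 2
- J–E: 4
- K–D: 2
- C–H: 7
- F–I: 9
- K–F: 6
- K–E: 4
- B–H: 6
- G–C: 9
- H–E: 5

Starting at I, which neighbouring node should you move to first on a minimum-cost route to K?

Enumerating some paths:
I - D - K: 1+2 = 3
I - K: 2 = 2
The minimum is 2 via I - K.
So from I the first move is to K.

K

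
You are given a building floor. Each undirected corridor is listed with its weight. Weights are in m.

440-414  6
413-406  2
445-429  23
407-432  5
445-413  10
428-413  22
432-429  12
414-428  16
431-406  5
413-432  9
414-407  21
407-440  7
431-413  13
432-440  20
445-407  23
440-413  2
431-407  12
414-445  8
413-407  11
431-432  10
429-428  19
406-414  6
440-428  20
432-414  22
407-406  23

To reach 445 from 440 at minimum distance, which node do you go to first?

413

Enumerating some paths:
440 → 413 → 445: 2+10 = 12
440 → 414 → 445: 6+8 = 14
Cheapest is 440 → 413 → 445 at 12 m.
So from 440 the first move is to 413.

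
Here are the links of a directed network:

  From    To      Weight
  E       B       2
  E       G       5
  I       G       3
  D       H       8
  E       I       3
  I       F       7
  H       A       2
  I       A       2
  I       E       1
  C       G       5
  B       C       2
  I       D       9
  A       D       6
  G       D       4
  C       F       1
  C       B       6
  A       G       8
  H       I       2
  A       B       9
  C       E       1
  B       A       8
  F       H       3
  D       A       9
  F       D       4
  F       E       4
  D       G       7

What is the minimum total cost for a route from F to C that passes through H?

Shortest F→H: F–H = 3
Shortest H→C: H–I–E–B–C = 7
Total via H: 3 + 7 = 10.

10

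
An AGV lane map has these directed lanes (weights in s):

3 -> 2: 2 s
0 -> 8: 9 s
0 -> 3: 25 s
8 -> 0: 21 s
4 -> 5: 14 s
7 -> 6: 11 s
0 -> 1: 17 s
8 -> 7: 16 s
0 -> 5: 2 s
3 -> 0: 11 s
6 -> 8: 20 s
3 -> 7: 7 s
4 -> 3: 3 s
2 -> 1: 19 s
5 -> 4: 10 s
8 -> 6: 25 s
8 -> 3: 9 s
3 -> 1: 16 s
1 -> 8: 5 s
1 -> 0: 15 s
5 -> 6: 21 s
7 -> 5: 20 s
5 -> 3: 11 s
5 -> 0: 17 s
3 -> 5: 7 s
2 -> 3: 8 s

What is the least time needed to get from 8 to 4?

26 s

Enumerating some paths:
8 → 0 → 5 → 4: 21+2+10 = 33
8 → 3 → 5 → 4: 9+7+10 = 26
8 → 3 → 0 → 5 → 4: 9+11+2+10 = 32
Cheapest is 8 → 3 → 5 → 4 at 26 s.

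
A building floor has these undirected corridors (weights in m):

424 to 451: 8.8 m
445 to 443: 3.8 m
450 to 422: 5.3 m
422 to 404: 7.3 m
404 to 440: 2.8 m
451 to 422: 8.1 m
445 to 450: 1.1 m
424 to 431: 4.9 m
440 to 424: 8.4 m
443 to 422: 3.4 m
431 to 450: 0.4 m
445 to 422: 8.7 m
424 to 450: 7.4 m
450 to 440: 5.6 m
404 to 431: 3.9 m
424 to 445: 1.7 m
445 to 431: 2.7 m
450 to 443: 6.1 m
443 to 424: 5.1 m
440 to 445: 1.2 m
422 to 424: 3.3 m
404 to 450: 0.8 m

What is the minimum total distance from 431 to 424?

Candidate routes:
431 → 450 → 445 → 424: 0.4+1.1+1.7 = 3.2
431 → 445 → 424: 2.7+1.7 = 4.4
Cheapest is 431 → 450 → 445 → 424 at 3.2 m.

3.2 m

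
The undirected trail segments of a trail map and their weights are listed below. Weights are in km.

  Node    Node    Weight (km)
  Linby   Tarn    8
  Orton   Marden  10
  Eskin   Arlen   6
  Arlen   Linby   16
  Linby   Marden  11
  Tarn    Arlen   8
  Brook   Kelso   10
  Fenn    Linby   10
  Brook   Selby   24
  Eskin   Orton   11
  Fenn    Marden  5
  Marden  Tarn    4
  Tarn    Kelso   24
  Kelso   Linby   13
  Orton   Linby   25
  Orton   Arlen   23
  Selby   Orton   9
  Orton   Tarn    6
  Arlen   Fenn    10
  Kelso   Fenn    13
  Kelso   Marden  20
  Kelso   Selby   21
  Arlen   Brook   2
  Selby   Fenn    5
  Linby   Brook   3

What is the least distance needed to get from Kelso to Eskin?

18 km

Running Dijkstra from Kelso:
Kelso: 0
Brook: 10  (via Kelso)
Arlen: 12  (via Brook)
Linby: 13  (via Kelso)
Fenn: 13  (via Kelso)
Eskin: 18  (via Arlen)
Shortest route: Kelso → Brook → Arlen → Eskin = 18 km.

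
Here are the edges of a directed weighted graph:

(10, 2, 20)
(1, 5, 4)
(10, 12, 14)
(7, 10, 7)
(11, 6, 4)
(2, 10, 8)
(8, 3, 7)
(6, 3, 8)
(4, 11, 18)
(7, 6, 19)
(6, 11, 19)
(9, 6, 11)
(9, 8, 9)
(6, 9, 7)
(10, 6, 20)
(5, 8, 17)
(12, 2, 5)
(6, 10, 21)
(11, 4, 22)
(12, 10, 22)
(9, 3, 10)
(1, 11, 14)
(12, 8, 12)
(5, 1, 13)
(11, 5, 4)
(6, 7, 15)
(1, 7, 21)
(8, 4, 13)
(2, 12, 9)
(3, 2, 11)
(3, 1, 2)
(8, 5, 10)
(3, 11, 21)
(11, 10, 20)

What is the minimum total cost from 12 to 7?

Shortest distances from 12:
12: 0
2: 5  (via 12)
8: 12  (via 12)
10: 13  (via 2)
3: 19  (via 8)
1: 21  (via 3)
5: 22  (via 8)
4: 25  (via 8)
6: 33  (via 10)
11: 35  (via 1)
9: 40  (via 6)
7: 42  (via 1)
Shortest route: 12 → 8 → 3 → 1 → 7 = 42.

42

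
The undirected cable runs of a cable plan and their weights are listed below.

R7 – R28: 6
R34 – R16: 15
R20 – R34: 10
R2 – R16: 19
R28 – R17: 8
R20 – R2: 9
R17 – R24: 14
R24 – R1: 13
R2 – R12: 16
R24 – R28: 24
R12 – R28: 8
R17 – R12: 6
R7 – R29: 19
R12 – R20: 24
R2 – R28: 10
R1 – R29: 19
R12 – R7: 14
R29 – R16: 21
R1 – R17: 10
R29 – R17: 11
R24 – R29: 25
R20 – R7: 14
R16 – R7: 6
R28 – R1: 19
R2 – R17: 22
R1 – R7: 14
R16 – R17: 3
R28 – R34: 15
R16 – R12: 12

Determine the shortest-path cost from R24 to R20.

37

Compare a few routes:
R24–R1–R7–R20: 13+14+14 = 41
R24–R17–R28–R2–R20: 14+8+10+9 = 41
R24–R17–R16–R7–R20: 14+3+6+14 = 37
Cheapest is R24–R17–R16–R7–R20 at 37.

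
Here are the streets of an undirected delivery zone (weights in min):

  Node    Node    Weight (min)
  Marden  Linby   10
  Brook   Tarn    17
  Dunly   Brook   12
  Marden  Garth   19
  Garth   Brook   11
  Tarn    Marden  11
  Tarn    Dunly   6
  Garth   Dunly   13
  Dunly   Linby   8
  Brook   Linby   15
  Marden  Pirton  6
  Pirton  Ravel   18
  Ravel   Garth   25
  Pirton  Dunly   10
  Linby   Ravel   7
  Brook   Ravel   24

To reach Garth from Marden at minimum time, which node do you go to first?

Garth

Candidate routes:
Marden → Pirton → Dunly → Garth: 6+10+13 = 29
Marden → Garth: 19 = 19
Cheapest is Marden → Garth at 19 min.
So from Marden the first move is to Garth.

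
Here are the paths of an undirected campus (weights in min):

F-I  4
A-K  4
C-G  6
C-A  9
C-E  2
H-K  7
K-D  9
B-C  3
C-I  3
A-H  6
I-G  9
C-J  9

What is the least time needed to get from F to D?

29 min

Compare a few routes:
F → I → C → A → H → K → D: 4+3+9+6+7+9 = 38
F → I → C → A → K → D: 4+3+9+4+9 = 29
The minimum is 29 min via F → I → C → A → K → D.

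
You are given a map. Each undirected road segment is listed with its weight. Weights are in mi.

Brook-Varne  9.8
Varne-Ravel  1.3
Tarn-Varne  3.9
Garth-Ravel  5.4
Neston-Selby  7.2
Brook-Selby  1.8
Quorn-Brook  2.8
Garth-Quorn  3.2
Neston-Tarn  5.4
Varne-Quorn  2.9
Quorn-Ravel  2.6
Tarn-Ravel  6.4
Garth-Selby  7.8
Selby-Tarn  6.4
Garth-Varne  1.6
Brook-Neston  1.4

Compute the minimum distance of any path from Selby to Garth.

7.8 mi

Compare a few routes:
Selby - Brook - Quorn - Ravel - Varne - Garth: 1.8+2.8+2.6+1.3+1.6 = 10.1
Selby - Brook - Quorn - Varne - Garth: 1.8+2.8+2.9+1.6 = 9.1
Selby - Garth: 7.8 = 7.8
The minimum is 7.8 mi via Selby - Garth.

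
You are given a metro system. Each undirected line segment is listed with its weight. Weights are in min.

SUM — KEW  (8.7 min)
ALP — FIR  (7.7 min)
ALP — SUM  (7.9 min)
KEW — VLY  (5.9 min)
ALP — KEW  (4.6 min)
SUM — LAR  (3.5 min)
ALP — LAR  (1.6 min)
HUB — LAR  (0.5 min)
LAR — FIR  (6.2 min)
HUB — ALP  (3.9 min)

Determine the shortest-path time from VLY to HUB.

12.6 min

Shortest distances from VLY:
VLY: 0
KEW: 5.9  (via VLY)
ALP: 10.5  (via KEW)
LAR: 12.1  (via ALP)
HUB: 12.6  (via LAR)
Shortest route: VLY–KEW–ALP–LAR–HUB = 12.6 min.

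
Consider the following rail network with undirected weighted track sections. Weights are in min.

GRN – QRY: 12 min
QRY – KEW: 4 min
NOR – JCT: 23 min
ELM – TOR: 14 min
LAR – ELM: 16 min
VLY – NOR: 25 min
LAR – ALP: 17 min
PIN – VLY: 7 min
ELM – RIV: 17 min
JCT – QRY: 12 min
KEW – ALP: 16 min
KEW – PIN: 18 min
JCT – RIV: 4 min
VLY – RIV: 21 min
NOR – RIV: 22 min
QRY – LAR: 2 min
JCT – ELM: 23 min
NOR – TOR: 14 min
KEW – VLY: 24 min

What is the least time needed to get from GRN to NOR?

Shortest distances from GRN:
GRN: 0
QRY: 12  (via GRN)
LAR: 14  (via QRY)
KEW: 16  (via QRY)
JCT: 24  (via QRY)
RIV: 28  (via JCT)
ELM: 30  (via LAR)
ALP: 31  (via LAR)
PIN: 34  (via KEW)
VLY: 40  (via KEW)
TOR: 44  (via ELM)
NOR: 47  (via JCT)
Shortest route: GRN–QRY–JCT–NOR = 47 min.

47 min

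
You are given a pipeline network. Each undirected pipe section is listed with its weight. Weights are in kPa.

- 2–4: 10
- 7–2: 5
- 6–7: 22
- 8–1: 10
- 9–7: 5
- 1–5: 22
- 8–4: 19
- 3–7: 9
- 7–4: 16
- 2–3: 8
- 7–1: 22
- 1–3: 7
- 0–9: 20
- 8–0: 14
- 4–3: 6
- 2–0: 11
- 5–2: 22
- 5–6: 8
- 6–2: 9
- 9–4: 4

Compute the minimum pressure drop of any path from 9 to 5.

Settle nodes by increasing distance from 9:
9: 0
4: 4  (via 9)
7: 5  (via 9)
2: 10  (via 7)
3: 10  (via 4)
1: 17  (via 3)
6: 19  (via 2)
0: 20  (via 9)
8: 23  (via 4)
5: 27  (via 6)
Shortest route: 9–7–2–6–5 = 27 kPa.

27 kPa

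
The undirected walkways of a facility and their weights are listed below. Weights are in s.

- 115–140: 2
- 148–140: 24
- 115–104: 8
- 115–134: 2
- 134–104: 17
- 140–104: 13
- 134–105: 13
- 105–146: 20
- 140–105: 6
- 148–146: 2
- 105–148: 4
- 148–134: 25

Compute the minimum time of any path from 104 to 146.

22 s

Settle nodes by increasing distance from 104:
104: 0
115: 8  (via 104)
140: 10  (via 115)
134: 10  (via 115)
105: 16  (via 140)
148: 20  (via 105)
146: 22  (via 148)
Shortest route: 104–115–140–105–148–146 = 22 s.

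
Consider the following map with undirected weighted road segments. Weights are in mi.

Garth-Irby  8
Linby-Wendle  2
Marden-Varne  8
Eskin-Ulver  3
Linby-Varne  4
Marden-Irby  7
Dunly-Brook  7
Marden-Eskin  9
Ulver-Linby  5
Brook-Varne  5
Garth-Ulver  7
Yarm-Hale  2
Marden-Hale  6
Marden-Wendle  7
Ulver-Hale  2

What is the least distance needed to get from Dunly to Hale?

23 mi

Shortest distances from Dunly:
Dunly: 0
Brook: 7  (via Dunly)
Varne: 12  (via Brook)
Linby: 16  (via Varne)
Wendle: 18  (via Linby)
Marden: 20  (via Varne)
Ulver: 21  (via Linby)
Hale: 23  (via Ulver)
Shortest route: Dunly–Brook–Varne–Linby–Ulver–Hale = 23 mi.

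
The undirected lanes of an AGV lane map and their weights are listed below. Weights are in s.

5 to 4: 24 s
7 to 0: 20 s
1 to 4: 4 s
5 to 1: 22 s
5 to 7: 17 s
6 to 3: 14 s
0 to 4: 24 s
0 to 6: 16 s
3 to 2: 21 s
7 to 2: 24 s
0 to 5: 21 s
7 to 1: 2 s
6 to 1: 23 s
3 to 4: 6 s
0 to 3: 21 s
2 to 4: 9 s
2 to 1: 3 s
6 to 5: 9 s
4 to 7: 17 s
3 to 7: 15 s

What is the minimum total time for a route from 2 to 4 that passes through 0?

49 s

Best 2 to 0: 2 → 1 → 7 → 0 costing 25
Shortest 0→4: 0 → 4 = 24
Total via 0: 25 + 24 = 49 s.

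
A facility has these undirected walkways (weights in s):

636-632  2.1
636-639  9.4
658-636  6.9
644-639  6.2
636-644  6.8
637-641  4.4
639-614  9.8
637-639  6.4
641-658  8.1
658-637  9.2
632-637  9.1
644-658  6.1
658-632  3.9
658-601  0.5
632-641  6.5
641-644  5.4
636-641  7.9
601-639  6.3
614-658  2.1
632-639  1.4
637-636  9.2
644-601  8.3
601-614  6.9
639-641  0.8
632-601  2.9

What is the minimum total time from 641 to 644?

5.4 s

Enumerating some paths:
641 → 639 → 644: 0.8+6.2 = 7
641 → 644: 5.4 = 5.4
The minimum is 5.4 s via 641 → 644.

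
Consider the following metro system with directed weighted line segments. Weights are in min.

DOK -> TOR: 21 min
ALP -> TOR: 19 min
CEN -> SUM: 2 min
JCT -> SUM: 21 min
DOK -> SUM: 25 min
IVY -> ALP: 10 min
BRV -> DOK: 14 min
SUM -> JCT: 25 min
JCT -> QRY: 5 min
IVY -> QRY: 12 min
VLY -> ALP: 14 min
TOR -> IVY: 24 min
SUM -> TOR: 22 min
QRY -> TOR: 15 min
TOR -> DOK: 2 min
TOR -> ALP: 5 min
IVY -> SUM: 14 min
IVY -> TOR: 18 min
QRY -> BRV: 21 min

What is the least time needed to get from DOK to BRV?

76 min

Running Dijkstra from DOK:
DOK: 0
TOR: 21  (via DOK)
SUM: 25  (via DOK)
ALP: 26  (via TOR)
IVY: 45  (via TOR)
JCT: 50  (via SUM)
QRY: 55  (via JCT)
BRV: 76  (via QRY)
Shortest route: DOK–SUM–JCT–QRY–BRV = 76 min.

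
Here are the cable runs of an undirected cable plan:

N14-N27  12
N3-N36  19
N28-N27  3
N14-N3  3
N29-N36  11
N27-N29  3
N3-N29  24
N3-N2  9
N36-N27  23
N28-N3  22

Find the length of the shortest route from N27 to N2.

24

Shortest distances from N27:
N27: 0
N28: 3  (via N27)
N29: 3  (via N27)
N14: 12  (via N27)
N36: 14  (via N29)
N3: 15  (via N14)
N2: 24  (via N3)
Shortest route: N27 → N14 → N3 → N2 = 24.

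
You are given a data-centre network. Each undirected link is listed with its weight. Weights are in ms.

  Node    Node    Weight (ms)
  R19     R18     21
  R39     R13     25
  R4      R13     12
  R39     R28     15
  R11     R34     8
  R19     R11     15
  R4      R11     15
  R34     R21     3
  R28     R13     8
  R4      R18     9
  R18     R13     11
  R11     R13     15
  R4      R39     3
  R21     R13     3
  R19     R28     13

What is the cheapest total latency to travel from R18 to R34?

Shortest distances from R18:
R18: 0
R4: 9  (via R18)
R13: 11  (via R18)
R39: 12  (via R4)
R21: 14  (via R13)
R34: 17  (via R21)
Shortest route: R18–R13–R21–R34 = 17 ms.

17 ms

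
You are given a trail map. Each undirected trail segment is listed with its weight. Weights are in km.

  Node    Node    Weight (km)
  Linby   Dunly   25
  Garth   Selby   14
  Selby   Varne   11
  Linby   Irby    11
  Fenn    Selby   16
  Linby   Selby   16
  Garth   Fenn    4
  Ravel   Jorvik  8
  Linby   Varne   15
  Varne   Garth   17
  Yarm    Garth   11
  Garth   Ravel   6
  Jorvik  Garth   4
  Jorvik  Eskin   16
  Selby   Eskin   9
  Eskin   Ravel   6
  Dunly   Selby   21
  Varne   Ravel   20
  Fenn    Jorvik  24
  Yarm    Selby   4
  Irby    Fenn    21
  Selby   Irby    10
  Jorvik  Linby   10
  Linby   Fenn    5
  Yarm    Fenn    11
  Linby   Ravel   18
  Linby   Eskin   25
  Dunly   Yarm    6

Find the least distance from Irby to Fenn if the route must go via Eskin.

35 km

Shortest Irby→Eskin: Irby → Selby → Eskin = 19
Shortest Eskin→Fenn: Eskin → Ravel → Garth → Fenn = 16
Total via Eskin: 19 + 16 = 35 km.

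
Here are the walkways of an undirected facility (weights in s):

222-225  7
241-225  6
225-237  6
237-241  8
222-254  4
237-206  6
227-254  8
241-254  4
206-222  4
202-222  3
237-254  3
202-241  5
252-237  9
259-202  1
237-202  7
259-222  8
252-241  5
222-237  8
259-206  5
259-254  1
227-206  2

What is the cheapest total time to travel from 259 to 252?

10 s

Compare a few routes:
259 → 202 → 241 → 252: 1+5+5 = 11
259 → 254 → 241 → 252: 1+4+5 = 10
259 → 202 → 222 → 254 → 241 → 252: 1+3+4+4+5 = 17
259 → 254 → 237 → 252: 1+3+9 = 13
The minimum is 10 s via 259 → 254 → 241 → 252.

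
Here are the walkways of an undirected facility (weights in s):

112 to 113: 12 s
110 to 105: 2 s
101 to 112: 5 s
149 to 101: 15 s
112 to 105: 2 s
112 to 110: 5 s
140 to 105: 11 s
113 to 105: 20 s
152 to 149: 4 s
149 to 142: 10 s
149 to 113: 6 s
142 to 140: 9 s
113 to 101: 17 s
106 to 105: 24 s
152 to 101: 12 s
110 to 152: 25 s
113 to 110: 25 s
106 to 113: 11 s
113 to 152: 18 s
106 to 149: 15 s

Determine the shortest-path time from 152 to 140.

Enumerating some paths:
152 - 149 - 142 - 140: 4+10+9 = 23
152 - 101 - 112 - 110 - 105 - 140: 12+5+5+2+11 = 35
152 - 101 - 112 - 105 - 140: 12+5+2+11 = 30
152 - 149 - 113 - 112 - 105 - 140: 4+6+12+2+11 = 35
The minimum is 23 s via 152 - 149 - 142 - 140.

23 s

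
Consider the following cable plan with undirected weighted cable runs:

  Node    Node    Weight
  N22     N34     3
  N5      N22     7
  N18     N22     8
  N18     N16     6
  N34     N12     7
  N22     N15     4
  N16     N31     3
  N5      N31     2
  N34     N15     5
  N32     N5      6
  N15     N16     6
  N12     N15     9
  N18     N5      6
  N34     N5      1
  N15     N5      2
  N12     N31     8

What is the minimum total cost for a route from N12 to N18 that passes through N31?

Shortest N12→N31: N12–N31 = 8
Best N31 to N18: N31–N5–N18 costing 8
Total via N31: 8 + 8 = 16.

16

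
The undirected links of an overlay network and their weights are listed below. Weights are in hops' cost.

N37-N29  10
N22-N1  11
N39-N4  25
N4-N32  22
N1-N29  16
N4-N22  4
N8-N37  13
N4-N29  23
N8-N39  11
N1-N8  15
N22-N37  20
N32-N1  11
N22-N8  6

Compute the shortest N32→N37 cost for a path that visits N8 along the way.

Shortest N32→N8: N32 → N1 → N8 = 26
Shortest N8→N37: N8 → N37 = 13
Total via N8: 26 + 13 = 39 hops' cost.

39 hops' cost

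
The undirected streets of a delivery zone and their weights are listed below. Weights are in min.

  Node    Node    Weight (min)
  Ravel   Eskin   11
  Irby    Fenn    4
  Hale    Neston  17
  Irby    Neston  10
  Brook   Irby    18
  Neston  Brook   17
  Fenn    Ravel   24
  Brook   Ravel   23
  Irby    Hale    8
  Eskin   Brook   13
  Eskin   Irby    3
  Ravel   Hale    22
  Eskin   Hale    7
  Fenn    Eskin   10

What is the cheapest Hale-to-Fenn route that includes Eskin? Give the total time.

14 min

Best Hale to Eskin: Hale → Eskin costing 7
Shortest Eskin→Fenn: Eskin → Irby → Fenn = 7
Total via Eskin: 7 + 7 = 14 min.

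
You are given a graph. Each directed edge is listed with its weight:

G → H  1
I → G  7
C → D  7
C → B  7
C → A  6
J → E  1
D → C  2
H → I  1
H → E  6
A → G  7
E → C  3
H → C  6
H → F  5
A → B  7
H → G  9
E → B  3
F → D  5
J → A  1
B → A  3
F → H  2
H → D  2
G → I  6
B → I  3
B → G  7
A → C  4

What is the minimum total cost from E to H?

11

Enumerating some paths:
E - B - G - H: 3+7+1 = 11
E - B - A - G - H: 3+3+7+1 = 14
E - B - I - G - H: 3+3+7+1 = 14
The minimum is 11 via E - B - G - H.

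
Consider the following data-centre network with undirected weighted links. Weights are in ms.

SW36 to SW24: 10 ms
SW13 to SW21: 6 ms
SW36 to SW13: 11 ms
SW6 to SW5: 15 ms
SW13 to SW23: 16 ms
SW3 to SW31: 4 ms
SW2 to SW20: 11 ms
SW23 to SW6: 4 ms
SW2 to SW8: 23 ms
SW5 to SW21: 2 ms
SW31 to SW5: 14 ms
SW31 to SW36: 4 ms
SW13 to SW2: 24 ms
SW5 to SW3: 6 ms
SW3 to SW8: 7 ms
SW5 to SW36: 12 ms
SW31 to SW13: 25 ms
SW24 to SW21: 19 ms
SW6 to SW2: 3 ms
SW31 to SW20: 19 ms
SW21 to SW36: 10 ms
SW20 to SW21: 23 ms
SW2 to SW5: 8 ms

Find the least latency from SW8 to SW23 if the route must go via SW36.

42 ms

Shortest SW8→SW36: SW8–SW3–SW31–SW36 = 15
Best SW36 to SW23: SW36–SW13–SW23 costing 27
Total via SW36: 15 + 27 = 42 ms.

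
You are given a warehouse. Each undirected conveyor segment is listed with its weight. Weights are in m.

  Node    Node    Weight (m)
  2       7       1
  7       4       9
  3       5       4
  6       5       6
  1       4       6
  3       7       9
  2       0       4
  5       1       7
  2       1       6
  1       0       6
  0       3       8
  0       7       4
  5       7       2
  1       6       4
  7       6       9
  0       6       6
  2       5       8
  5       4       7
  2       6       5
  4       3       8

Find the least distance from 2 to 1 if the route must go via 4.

16 m

Best 2 to 4: 2 → 7 → 4 costing 10
Best 4 to 1: 4 → 1 costing 6
Total via 4: 10 + 6 = 16 m.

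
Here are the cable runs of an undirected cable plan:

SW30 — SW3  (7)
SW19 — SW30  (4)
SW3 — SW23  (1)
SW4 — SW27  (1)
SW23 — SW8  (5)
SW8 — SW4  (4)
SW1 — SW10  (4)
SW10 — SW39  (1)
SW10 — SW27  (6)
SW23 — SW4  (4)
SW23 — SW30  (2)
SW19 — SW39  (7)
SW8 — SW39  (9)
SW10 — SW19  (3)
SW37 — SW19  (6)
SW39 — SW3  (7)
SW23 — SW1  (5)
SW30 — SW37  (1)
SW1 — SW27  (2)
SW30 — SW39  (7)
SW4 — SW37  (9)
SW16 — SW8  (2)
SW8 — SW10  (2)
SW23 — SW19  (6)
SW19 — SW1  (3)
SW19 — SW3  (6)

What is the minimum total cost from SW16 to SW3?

Shortest distances from SW16:
SW16: 0
SW8: 2  (via SW16)
SW10: 4  (via SW8)
SW39: 5  (via SW10)
SW4: 6  (via SW8)
SW23: 7  (via SW8)
SW19: 7  (via SW10)
SW27: 7  (via SW4)
SW1: 8  (via SW10)
SW3: 8  (via SW23)
Shortest route: SW16–SW8–SW23–SW3 = 8.

8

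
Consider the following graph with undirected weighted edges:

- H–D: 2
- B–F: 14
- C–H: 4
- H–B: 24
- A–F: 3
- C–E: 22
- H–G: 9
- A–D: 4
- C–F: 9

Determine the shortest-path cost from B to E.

45

Candidate routes:
B - F - C - E: 14+9+22 = 45
B - F - A - D - H - C - E: 14+3+4+2+4+22 = 49
B - H - C - E: 24+4+22 = 50
The minimum is 45 via B - F - C - E.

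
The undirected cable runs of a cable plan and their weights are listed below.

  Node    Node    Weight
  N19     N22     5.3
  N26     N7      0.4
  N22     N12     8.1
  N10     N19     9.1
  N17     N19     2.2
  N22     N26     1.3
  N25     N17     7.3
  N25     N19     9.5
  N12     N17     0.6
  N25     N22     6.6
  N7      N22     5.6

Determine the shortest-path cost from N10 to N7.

16.1

Running Dijkstra from N10:
N10: 0
N19: 9.1  (via N10)
N17: 11.3  (via N19)
N12: 11.9  (via N17)
N22: 14.4  (via N19)
N26: 15.7  (via N22)
N7: 16.1  (via N26)
Shortest route: N10 → N19 → N22 → N26 → N7 = 16.1.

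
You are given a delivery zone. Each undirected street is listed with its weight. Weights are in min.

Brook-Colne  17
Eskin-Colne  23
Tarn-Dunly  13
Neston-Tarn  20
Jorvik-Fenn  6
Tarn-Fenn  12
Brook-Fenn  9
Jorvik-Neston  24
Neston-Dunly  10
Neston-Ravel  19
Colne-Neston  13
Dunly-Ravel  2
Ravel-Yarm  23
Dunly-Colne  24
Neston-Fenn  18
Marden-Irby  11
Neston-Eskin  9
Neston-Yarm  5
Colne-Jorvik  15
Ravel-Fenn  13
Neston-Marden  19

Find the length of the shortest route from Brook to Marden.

Compare a few routes:
Brook → Fenn → Ravel → Dunly → Neston → Marden: 9+13+2+10+19 = 53
Brook → Fenn → Jorvik → Neston → Marden: 9+6+24+19 = 58
Brook → Fenn → Neston → Marden: 9+18+19 = 46
Brook → Colne → Neston → Marden: 17+13+19 = 49
The minimum is 46 min via Brook → Fenn → Neston → Marden.

46 min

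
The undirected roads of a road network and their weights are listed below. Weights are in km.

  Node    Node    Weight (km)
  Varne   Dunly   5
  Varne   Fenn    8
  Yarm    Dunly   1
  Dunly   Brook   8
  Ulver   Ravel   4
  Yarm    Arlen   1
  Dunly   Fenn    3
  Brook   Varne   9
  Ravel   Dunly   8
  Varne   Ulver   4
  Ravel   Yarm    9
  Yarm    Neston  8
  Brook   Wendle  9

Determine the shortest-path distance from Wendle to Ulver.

Candidate routes:
Wendle–Brook–Varne–Ulver: 9+9+4 = 22
Wendle–Brook–Dunly–Varne–Ulver: 9+8+5+4 = 26
Wendle–Brook–Dunly–Ravel–Ulver: 9+8+8+4 = 29
Cheapest is Wendle–Brook–Varne–Ulver at 22 km.

22 km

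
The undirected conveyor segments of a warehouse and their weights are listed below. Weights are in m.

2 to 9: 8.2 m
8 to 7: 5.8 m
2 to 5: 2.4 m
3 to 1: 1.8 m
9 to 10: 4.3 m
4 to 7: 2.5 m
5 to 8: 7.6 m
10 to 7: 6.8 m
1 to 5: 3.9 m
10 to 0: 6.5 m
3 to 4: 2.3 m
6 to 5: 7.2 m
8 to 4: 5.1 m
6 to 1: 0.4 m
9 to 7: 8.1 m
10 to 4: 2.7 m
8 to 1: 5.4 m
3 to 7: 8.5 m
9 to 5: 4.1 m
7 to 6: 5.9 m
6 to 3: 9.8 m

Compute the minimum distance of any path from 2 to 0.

Enumerating some paths:
2–5–9–10–0: 2.4+4.1+4.3+6.5 = 17.3
2–5–1–3–4–10–0: 2.4+3.9+1.8+2.3+2.7+6.5 = 19.6
2–9–10–0: 8.2+4.3+6.5 = 19
The minimum is 17.3 m via 2–5–9–10–0.

17.3 m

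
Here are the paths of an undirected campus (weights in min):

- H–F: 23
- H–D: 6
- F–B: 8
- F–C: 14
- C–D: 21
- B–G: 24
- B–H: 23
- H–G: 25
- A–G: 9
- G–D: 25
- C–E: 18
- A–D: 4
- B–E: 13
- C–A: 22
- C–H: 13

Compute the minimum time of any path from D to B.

Candidate routes:
D → A → G → B: 4+9+24 = 37
D → H → B: 6+23 = 29
D → H → F → B: 6+23+8 = 37
The minimum is 29 min via D → H → B.

29 min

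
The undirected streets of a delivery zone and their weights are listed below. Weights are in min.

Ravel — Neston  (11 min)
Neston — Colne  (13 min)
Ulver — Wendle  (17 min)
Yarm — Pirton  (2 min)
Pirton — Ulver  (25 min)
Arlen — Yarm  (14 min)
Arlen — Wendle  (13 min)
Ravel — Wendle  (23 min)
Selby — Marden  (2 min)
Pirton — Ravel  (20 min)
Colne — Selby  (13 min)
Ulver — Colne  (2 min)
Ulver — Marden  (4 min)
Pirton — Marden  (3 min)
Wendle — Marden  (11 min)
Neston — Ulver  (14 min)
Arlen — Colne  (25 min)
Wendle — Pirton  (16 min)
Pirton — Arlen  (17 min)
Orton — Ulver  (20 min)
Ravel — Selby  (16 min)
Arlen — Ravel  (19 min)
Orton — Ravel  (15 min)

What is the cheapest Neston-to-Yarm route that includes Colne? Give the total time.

24 min

Shortest Neston→Colne: Neston–Colne = 13
Best Colne to Yarm: Colne–Ulver–Marden–Pirton–Yarm costing 11
Total via Colne: 13 + 11 = 24 min.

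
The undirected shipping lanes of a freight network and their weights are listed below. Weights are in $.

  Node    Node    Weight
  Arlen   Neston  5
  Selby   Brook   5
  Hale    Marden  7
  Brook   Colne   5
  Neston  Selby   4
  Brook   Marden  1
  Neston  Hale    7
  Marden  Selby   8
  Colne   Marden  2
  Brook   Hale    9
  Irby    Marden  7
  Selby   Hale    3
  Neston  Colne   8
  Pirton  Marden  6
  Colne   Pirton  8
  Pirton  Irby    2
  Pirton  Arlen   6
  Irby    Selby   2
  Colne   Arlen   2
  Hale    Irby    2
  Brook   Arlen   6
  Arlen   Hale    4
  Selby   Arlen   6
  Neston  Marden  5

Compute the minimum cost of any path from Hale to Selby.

Settle nodes by increasing distance from Hale:
Hale: 0
Irby: 2  (via Hale)
Selby: 3  (via Hale)
Shortest route: Hale → Selby = $3.

$3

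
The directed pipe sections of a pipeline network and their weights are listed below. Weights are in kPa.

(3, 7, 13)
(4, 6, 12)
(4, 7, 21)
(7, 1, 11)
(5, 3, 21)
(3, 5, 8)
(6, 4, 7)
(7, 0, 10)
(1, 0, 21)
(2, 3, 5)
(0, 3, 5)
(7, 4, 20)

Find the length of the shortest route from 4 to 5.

44 kPa

Compare a few routes:
4 → 7 → 1 → 0 → 3 → 5: 21+11+21+5+8 = 66
4 → 7 → 0 → 3 → 5: 21+10+5+8 = 44
The minimum is 44 kPa via 4 → 7 → 0 → 3 → 5.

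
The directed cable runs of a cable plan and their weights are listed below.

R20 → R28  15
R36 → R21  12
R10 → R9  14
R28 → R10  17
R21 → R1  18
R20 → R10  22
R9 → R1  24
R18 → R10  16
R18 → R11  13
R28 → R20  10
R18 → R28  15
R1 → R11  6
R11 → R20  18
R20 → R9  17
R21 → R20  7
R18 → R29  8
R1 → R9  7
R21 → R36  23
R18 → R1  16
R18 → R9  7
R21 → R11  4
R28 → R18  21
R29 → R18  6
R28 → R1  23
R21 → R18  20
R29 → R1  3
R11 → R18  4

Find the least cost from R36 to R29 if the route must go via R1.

Shortest R36→R1: R36 → R21 → R1 = 30
Shortest R1→R29: R1 → R11 → R18 → R29 = 18
Total via R1: 30 + 18 = 48.

48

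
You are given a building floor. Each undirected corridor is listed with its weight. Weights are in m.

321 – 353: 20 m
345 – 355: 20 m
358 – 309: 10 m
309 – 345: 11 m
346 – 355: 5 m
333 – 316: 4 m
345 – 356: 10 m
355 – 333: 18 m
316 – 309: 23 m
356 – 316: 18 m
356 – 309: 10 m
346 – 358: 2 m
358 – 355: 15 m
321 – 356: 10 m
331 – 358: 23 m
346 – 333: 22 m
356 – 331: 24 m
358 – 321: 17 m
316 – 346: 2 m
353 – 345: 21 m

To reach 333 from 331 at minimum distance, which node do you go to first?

358

Compare a few routes:
331 - 358 - 346 - 333: 23+2+22 = 47
331 - 358 - 346 - 316 - 333: 23+2+2+4 = 31
331 - 356 - 316 - 333: 24+18+4 = 46
Cheapest is 331 - 358 - 346 - 316 - 333 at 31 m.
So from 331 the first move is to 358.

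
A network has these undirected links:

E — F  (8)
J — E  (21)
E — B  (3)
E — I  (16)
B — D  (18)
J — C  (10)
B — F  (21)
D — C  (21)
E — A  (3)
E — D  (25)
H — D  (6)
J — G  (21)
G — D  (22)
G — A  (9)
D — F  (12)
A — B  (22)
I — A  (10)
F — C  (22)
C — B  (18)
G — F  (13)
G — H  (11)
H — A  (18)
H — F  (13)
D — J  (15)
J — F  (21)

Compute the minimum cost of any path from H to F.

Shortest distances from H:
H: 0
D: 6  (via H)
G: 11  (via H)
F: 13  (via H)
Shortest route: H → F = 13.

13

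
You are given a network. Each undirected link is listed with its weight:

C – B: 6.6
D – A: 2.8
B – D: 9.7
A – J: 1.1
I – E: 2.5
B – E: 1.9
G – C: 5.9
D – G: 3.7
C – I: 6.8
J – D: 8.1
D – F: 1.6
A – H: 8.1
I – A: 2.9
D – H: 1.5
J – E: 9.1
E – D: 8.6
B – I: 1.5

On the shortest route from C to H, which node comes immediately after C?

Enumerating some paths:
C–G–D–H: 5.9+3.7+1.5 = 11.1
C–I–A–D–H: 6.8+2.9+2.8+1.5 = 14
Cheapest is C–G–D–H at 11.1.
So from C the first move is to G.

G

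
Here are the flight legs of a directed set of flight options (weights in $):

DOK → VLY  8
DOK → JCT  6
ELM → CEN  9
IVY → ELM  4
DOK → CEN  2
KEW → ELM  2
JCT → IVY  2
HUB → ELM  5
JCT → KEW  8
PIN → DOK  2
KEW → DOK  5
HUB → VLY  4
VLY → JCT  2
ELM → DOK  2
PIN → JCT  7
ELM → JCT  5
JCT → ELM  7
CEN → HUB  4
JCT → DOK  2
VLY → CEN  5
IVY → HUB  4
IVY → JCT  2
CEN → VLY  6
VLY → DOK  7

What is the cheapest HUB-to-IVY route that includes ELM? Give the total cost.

Shortest HUB→ELM: HUB → ELM = 5
Shortest ELM→IVY: ELM → JCT → IVY = 7
Total via ELM: 5 + 7 = $12.

$12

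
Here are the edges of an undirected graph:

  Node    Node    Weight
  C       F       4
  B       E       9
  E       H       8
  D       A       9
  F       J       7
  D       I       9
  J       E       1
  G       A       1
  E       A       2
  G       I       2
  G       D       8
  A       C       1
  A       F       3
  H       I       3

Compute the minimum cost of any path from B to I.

Compare a few routes:
B - E - J - F - A - G - I: 9+1+7+3+1+2 = 23
B - E - H - I: 9+8+3 = 20
B - E - A - G - I: 9+2+1+2 = 14
B - E - J - F - C - A - G - I: 9+1+7+4+1+1+2 = 25
The minimum is 14 via B - E - A - G - I.

14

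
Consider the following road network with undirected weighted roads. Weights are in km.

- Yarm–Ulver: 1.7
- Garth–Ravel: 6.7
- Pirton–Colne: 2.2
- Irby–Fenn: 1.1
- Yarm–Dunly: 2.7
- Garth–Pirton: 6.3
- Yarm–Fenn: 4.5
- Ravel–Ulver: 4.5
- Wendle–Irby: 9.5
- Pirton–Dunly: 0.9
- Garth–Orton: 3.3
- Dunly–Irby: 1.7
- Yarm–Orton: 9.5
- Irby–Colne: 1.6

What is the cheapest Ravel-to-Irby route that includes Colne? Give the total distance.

13.6 km

Best Ravel to Colne: Ravel–Ulver–Yarm–Dunly–Pirton–Colne costing 12
Shortest Colne→Irby: Colne–Irby = 1.6
Total via Colne: 12 + 1.6 = 13.6 km.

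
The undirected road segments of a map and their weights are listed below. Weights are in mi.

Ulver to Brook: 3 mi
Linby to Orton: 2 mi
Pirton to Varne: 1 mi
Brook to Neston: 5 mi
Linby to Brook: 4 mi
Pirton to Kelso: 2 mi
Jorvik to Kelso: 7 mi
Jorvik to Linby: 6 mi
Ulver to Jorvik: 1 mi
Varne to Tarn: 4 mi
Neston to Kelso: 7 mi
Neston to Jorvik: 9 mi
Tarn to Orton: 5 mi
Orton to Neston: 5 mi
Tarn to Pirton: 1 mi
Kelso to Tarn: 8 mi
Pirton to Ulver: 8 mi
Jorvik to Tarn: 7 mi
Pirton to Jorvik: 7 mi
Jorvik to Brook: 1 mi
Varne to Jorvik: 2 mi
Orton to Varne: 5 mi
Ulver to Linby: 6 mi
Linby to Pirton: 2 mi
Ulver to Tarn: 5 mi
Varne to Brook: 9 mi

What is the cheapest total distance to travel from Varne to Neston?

Compare a few routes:
Varne - Orton - Neston: 5+5 = 10
Varne - Jorvik - Brook - Neston: 2+1+5 = 8
Cheapest is Varne - Jorvik - Brook - Neston at 8 mi.

8 mi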